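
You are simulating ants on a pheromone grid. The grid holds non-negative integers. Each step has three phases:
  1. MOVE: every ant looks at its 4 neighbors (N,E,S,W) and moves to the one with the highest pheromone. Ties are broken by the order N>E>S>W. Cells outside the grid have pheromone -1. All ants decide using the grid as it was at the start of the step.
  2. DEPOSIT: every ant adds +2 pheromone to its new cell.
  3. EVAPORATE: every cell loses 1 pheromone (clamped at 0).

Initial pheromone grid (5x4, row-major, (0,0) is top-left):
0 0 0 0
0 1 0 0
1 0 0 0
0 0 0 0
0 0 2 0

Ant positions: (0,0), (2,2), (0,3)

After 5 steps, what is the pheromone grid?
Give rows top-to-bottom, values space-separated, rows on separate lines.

After step 1: ants at (0,1),(1,2),(1,3)
  0 1 0 0
  0 0 1 1
  0 0 0 0
  0 0 0 0
  0 0 1 0
After step 2: ants at (0,2),(1,3),(1,2)
  0 0 1 0
  0 0 2 2
  0 0 0 0
  0 0 0 0
  0 0 0 0
After step 3: ants at (1,2),(1,2),(1,3)
  0 0 0 0
  0 0 5 3
  0 0 0 0
  0 0 0 0
  0 0 0 0
After step 4: ants at (1,3),(1,3),(1,2)
  0 0 0 0
  0 0 6 6
  0 0 0 0
  0 0 0 0
  0 0 0 0
After step 5: ants at (1,2),(1,2),(1,3)
  0 0 0 0
  0 0 9 7
  0 0 0 0
  0 0 0 0
  0 0 0 0

0 0 0 0
0 0 9 7
0 0 0 0
0 0 0 0
0 0 0 0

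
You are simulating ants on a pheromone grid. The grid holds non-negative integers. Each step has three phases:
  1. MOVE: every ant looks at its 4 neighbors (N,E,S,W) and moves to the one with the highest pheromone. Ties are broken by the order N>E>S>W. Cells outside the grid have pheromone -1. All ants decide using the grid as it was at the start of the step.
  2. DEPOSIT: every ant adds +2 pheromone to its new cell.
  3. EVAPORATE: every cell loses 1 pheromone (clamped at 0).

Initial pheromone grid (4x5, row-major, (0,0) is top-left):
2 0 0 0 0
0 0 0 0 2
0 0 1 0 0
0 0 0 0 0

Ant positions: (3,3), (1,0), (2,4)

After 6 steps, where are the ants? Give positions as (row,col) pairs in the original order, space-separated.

Step 1: ant0:(3,3)->N->(2,3) | ant1:(1,0)->N->(0,0) | ant2:(2,4)->N->(1,4)
  grid max=3 at (0,0)
Step 2: ant0:(2,3)->N->(1,3) | ant1:(0,0)->E->(0,1) | ant2:(1,4)->N->(0,4)
  grid max=2 at (0,0)
Step 3: ant0:(1,3)->E->(1,4) | ant1:(0,1)->W->(0,0) | ant2:(0,4)->S->(1,4)
  grid max=5 at (1,4)
Step 4: ant0:(1,4)->N->(0,4) | ant1:(0,0)->E->(0,1) | ant2:(1,4)->N->(0,4)
  grid max=4 at (1,4)
Step 5: ant0:(0,4)->S->(1,4) | ant1:(0,1)->W->(0,0) | ant2:(0,4)->S->(1,4)
  grid max=7 at (1,4)
Step 6: ant0:(1,4)->N->(0,4) | ant1:(0,0)->E->(0,1) | ant2:(1,4)->N->(0,4)
  grid max=6 at (1,4)

(0,4) (0,1) (0,4)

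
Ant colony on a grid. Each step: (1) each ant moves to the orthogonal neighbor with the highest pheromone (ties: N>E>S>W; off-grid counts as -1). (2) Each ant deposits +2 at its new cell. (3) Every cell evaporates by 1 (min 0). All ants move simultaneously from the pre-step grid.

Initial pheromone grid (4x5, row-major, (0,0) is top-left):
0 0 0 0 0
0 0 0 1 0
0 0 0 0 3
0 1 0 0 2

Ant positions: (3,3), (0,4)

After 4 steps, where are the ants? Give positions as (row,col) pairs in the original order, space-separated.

Step 1: ant0:(3,3)->E->(3,4) | ant1:(0,4)->S->(1,4)
  grid max=3 at (3,4)
Step 2: ant0:(3,4)->N->(2,4) | ant1:(1,4)->S->(2,4)
  grid max=5 at (2,4)
Step 3: ant0:(2,4)->S->(3,4) | ant1:(2,4)->S->(3,4)
  grid max=5 at (3,4)
Step 4: ant0:(3,4)->N->(2,4) | ant1:(3,4)->N->(2,4)
  grid max=7 at (2,4)

(2,4) (2,4)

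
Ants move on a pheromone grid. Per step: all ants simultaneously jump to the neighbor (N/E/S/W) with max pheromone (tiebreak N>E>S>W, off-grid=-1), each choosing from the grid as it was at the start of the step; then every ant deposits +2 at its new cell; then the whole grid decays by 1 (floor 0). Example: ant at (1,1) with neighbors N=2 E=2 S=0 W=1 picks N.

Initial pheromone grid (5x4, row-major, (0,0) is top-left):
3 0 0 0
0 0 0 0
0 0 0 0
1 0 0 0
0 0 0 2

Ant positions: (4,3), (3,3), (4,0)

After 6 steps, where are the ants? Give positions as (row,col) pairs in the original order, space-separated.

Step 1: ant0:(4,3)->N->(3,3) | ant1:(3,3)->S->(4,3) | ant2:(4,0)->N->(3,0)
  grid max=3 at (4,3)
Step 2: ant0:(3,3)->S->(4,3) | ant1:(4,3)->N->(3,3) | ant2:(3,0)->N->(2,0)
  grid max=4 at (4,3)
Step 3: ant0:(4,3)->N->(3,3) | ant1:(3,3)->S->(4,3) | ant2:(2,0)->S->(3,0)
  grid max=5 at (4,3)
Step 4: ant0:(3,3)->S->(4,3) | ant1:(4,3)->N->(3,3) | ant2:(3,0)->N->(2,0)
  grid max=6 at (4,3)
Step 5: ant0:(4,3)->N->(3,3) | ant1:(3,3)->S->(4,3) | ant2:(2,0)->S->(3,0)
  grid max=7 at (4,3)
Step 6: ant0:(3,3)->S->(4,3) | ant1:(4,3)->N->(3,3) | ant2:(3,0)->N->(2,0)
  grid max=8 at (4,3)

(4,3) (3,3) (2,0)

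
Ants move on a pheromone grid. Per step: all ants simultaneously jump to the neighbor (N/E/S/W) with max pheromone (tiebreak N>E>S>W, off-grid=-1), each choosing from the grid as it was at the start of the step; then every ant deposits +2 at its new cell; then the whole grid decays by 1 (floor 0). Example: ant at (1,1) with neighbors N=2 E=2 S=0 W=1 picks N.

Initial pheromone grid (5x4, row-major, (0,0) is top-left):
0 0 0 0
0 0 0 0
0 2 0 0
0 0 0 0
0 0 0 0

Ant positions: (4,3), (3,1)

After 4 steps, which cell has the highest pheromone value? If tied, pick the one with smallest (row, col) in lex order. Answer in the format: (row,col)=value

Step 1: ant0:(4,3)->N->(3,3) | ant1:(3,1)->N->(2,1)
  grid max=3 at (2,1)
Step 2: ant0:(3,3)->N->(2,3) | ant1:(2,1)->N->(1,1)
  grid max=2 at (2,1)
Step 3: ant0:(2,3)->N->(1,3) | ant1:(1,1)->S->(2,1)
  grid max=3 at (2,1)
Step 4: ant0:(1,3)->N->(0,3) | ant1:(2,1)->N->(1,1)
  grid max=2 at (2,1)
Final grid:
  0 0 0 1
  0 1 0 0
  0 2 0 0
  0 0 0 0
  0 0 0 0
Max pheromone 2 at (2,1)

Answer: (2,1)=2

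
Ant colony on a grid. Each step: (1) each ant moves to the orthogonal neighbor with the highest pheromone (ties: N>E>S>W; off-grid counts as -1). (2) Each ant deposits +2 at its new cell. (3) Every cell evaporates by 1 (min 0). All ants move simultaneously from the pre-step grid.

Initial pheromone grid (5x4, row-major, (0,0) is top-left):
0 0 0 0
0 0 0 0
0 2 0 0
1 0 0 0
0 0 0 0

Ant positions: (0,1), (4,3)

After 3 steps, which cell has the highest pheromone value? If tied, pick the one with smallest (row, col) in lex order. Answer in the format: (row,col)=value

Step 1: ant0:(0,1)->E->(0,2) | ant1:(4,3)->N->(3,3)
  grid max=1 at (0,2)
Step 2: ant0:(0,2)->E->(0,3) | ant1:(3,3)->N->(2,3)
  grid max=1 at (0,3)
Step 3: ant0:(0,3)->S->(1,3) | ant1:(2,3)->N->(1,3)
  grid max=3 at (1,3)
Final grid:
  0 0 0 0
  0 0 0 3
  0 0 0 0
  0 0 0 0
  0 0 0 0
Max pheromone 3 at (1,3)

Answer: (1,3)=3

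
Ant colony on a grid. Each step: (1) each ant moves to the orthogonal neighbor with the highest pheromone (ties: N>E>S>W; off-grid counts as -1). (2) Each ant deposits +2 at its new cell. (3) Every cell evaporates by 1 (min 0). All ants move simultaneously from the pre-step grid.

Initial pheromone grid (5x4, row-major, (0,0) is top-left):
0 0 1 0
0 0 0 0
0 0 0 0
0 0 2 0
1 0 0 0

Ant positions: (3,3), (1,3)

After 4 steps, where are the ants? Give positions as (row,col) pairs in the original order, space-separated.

Step 1: ant0:(3,3)->W->(3,2) | ant1:(1,3)->N->(0,3)
  grid max=3 at (3,2)
Step 2: ant0:(3,2)->N->(2,2) | ant1:(0,3)->S->(1,3)
  grid max=2 at (3,2)
Step 3: ant0:(2,2)->S->(3,2) | ant1:(1,3)->N->(0,3)
  grid max=3 at (3,2)
Step 4: ant0:(3,2)->N->(2,2) | ant1:(0,3)->S->(1,3)
  grid max=2 at (3,2)

(2,2) (1,3)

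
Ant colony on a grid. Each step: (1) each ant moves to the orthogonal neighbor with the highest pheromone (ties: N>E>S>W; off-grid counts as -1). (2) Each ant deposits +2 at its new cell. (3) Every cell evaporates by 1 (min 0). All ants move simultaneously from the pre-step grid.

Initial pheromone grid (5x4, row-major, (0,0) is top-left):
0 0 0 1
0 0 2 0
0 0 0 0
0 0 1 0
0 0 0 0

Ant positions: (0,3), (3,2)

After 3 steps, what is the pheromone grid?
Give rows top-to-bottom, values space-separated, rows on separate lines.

After step 1: ants at (1,3),(2,2)
  0 0 0 0
  0 0 1 1
  0 0 1 0
  0 0 0 0
  0 0 0 0
After step 2: ants at (1,2),(1,2)
  0 0 0 0
  0 0 4 0
  0 0 0 0
  0 0 0 0
  0 0 0 0
After step 3: ants at (0,2),(0,2)
  0 0 3 0
  0 0 3 0
  0 0 0 0
  0 0 0 0
  0 0 0 0

0 0 3 0
0 0 3 0
0 0 0 0
0 0 0 0
0 0 0 0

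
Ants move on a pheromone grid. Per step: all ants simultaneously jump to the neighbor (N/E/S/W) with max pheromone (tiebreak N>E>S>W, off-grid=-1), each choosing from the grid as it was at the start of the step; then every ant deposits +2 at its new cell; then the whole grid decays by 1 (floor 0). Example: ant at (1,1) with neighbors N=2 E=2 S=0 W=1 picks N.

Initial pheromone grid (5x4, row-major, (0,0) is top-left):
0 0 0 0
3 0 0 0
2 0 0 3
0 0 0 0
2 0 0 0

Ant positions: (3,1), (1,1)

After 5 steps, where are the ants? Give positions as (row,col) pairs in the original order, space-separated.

Step 1: ant0:(3,1)->N->(2,1) | ant1:(1,1)->W->(1,0)
  grid max=4 at (1,0)
Step 2: ant0:(2,1)->W->(2,0) | ant1:(1,0)->S->(2,0)
  grid max=4 at (2,0)
Step 3: ant0:(2,0)->N->(1,0) | ant1:(2,0)->N->(1,0)
  grid max=6 at (1,0)
Step 4: ant0:(1,0)->S->(2,0) | ant1:(1,0)->S->(2,0)
  grid max=6 at (2,0)
Step 5: ant0:(2,0)->N->(1,0) | ant1:(2,0)->N->(1,0)
  grid max=8 at (1,0)

(1,0) (1,0)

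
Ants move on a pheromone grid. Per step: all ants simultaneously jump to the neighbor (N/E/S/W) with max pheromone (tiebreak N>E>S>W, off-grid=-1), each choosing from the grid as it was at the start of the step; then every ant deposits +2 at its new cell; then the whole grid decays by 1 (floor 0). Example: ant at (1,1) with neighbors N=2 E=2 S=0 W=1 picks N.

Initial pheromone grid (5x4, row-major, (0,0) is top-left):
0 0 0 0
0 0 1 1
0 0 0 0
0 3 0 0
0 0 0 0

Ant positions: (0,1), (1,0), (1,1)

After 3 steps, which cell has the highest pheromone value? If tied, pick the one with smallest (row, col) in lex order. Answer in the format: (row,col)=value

Step 1: ant0:(0,1)->E->(0,2) | ant1:(1,0)->N->(0,0) | ant2:(1,1)->E->(1,2)
  grid max=2 at (1,2)
Step 2: ant0:(0,2)->S->(1,2) | ant1:(0,0)->E->(0,1) | ant2:(1,2)->N->(0,2)
  grid max=3 at (1,2)
Step 3: ant0:(1,2)->N->(0,2) | ant1:(0,1)->E->(0,2) | ant2:(0,2)->S->(1,2)
  grid max=5 at (0,2)
Final grid:
  0 0 5 0
  0 0 4 0
  0 0 0 0
  0 0 0 0
  0 0 0 0
Max pheromone 5 at (0,2)

Answer: (0,2)=5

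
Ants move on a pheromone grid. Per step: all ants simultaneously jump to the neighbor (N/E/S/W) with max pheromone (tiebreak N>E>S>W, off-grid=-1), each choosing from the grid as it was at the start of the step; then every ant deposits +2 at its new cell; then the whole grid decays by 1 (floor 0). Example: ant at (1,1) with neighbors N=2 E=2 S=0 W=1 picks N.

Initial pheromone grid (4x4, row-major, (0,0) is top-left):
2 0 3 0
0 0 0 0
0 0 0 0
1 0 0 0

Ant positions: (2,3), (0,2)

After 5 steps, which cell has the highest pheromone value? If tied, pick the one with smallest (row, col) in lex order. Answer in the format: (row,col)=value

Step 1: ant0:(2,3)->N->(1,3) | ant1:(0,2)->E->(0,3)
  grid max=2 at (0,2)
Step 2: ant0:(1,3)->N->(0,3) | ant1:(0,3)->W->(0,2)
  grid max=3 at (0,2)
Step 3: ant0:(0,3)->W->(0,2) | ant1:(0,2)->E->(0,3)
  grid max=4 at (0,2)
Step 4: ant0:(0,2)->E->(0,3) | ant1:(0,3)->W->(0,2)
  grid max=5 at (0,2)
Step 5: ant0:(0,3)->W->(0,2) | ant1:(0,2)->E->(0,3)
  grid max=6 at (0,2)
Final grid:
  0 0 6 5
  0 0 0 0
  0 0 0 0
  0 0 0 0
Max pheromone 6 at (0,2)

Answer: (0,2)=6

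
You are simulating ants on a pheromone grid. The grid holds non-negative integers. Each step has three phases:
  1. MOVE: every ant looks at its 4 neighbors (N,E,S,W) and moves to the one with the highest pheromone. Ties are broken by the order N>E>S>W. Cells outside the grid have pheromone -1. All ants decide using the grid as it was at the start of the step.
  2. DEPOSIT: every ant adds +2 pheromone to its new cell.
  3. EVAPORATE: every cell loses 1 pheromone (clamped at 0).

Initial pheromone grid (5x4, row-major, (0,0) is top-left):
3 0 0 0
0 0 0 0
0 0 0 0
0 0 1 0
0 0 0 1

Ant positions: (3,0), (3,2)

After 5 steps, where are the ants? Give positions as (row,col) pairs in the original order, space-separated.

Step 1: ant0:(3,0)->N->(2,0) | ant1:(3,2)->N->(2,2)
  grid max=2 at (0,0)
Step 2: ant0:(2,0)->N->(1,0) | ant1:(2,2)->N->(1,2)
  grid max=1 at (0,0)
Step 3: ant0:(1,0)->N->(0,0) | ant1:(1,2)->N->(0,2)
  grid max=2 at (0,0)
Step 4: ant0:(0,0)->E->(0,1) | ant1:(0,2)->E->(0,3)
  grid max=1 at (0,0)
Step 5: ant0:(0,1)->W->(0,0) | ant1:(0,3)->S->(1,3)
  grid max=2 at (0,0)

(0,0) (1,3)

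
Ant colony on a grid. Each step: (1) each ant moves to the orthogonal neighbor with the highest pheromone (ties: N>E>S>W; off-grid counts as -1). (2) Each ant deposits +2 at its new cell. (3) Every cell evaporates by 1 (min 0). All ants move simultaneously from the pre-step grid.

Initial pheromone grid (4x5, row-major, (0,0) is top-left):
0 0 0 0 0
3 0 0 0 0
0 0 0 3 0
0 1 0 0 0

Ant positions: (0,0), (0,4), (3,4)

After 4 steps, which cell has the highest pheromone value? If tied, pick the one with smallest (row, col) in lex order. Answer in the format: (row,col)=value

Answer: (2,3)=5

Derivation:
Step 1: ant0:(0,0)->S->(1,0) | ant1:(0,4)->S->(1,4) | ant2:(3,4)->N->(2,4)
  grid max=4 at (1,0)
Step 2: ant0:(1,0)->N->(0,0) | ant1:(1,4)->S->(2,4) | ant2:(2,4)->W->(2,3)
  grid max=3 at (1,0)
Step 3: ant0:(0,0)->S->(1,0) | ant1:(2,4)->W->(2,3) | ant2:(2,3)->E->(2,4)
  grid max=4 at (1,0)
Step 4: ant0:(1,0)->N->(0,0) | ant1:(2,3)->E->(2,4) | ant2:(2,4)->W->(2,3)
  grid max=5 at (2,3)
Final grid:
  1 0 0 0 0
  3 0 0 0 0
  0 0 0 5 4
  0 0 0 0 0
Max pheromone 5 at (2,3)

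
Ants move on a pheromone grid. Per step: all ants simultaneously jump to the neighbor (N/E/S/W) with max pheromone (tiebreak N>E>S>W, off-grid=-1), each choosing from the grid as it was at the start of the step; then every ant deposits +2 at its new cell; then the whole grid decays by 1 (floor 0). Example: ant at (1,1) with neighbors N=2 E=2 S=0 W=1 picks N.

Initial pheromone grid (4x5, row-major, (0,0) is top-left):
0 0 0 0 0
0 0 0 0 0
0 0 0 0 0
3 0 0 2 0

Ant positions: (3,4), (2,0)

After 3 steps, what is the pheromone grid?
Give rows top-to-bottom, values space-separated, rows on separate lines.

After step 1: ants at (3,3),(3,0)
  0 0 0 0 0
  0 0 0 0 0
  0 0 0 0 0
  4 0 0 3 0
After step 2: ants at (2,3),(2,0)
  0 0 0 0 0
  0 0 0 0 0
  1 0 0 1 0
  3 0 0 2 0
After step 3: ants at (3,3),(3,0)
  0 0 0 0 0
  0 0 0 0 0
  0 0 0 0 0
  4 0 0 3 0

0 0 0 0 0
0 0 0 0 0
0 0 0 0 0
4 0 0 3 0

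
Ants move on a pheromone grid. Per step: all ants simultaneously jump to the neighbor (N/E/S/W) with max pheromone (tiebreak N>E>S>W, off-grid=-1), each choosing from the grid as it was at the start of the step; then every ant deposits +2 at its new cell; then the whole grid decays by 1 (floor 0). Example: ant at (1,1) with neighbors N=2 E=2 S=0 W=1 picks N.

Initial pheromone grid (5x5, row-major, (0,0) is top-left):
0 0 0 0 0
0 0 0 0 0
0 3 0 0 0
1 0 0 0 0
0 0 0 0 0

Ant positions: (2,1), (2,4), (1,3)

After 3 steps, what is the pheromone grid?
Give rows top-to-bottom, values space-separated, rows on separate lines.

After step 1: ants at (1,1),(1,4),(0,3)
  0 0 0 1 0
  0 1 0 0 1
  0 2 0 0 0
  0 0 0 0 0
  0 0 0 0 0
After step 2: ants at (2,1),(0,4),(0,4)
  0 0 0 0 3
  0 0 0 0 0
  0 3 0 0 0
  0 0 0 0 0
  0 0 0 0 0
After step 3: ants at (1,1),(1,4),(1,4)
  0 0 0 0 2
  0 1 0 0 3
  0 2 0 0 0
  0 0 0 0 0
  0 0 0 0 0

0 0 0 0 2
0 1 0 0 3
0 2 0 0 0
0 0 0 0 0
0 0 0 0 0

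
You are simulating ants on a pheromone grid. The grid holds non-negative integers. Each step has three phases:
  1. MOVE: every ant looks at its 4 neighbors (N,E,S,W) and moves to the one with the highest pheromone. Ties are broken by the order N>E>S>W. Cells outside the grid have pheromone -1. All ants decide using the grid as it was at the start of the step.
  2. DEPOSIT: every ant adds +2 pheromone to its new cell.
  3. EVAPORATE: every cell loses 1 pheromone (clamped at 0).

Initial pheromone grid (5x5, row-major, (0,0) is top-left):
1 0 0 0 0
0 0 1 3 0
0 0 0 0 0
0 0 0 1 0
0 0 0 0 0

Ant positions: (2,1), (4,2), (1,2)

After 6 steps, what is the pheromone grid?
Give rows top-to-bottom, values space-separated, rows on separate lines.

After step 1: ants at (1,1),(3,2),(1,3)
  0 0 0 0 0
  0 1 0 4 0
  0 0 0 0 0
  0 0 1 0 0
  0 0 0 0 0
After step 2: ants at (0,1),(2,2),(0,3)
  0 1 0 1 0
  0 0 0 3 0
  0 0 1 0 0
  0 0 0 0 0
  0 0 0 0 0
After step 3: ants at (0,2),(1,2),(1,3)
  0 0 1 0 0
  0 0 1 4 0
  0 0 0 0 0
  0 0 0 0 0
  0 0 0 0 0
After step 4: ants at (1,2),(1,3),(1,2)
  0 0 0 0 0
  0 0 4 5 0
  0 0 0 0 0
  0 0 0 0 0
  0 0 0 0 0
After step 5: ants at (1,3),(1,2),(1,3)
  0 0 0 0 0
  0 0 5 8 0
  0 0 0 0 0
  0 0 0 0 0
  0 0 0 0 0
After step 6: ants at (1,2),(1,3),(1,2)
  0 0 0 0 0
  0 0 8 9 0
  0 0 0 0 0
  0 0 0 0 0
  0 0 0 0 0

0 0 0 0 0
0 0 8 9 0
0 0 0 0 0
0 0 0 0 0
0 0 0 0 0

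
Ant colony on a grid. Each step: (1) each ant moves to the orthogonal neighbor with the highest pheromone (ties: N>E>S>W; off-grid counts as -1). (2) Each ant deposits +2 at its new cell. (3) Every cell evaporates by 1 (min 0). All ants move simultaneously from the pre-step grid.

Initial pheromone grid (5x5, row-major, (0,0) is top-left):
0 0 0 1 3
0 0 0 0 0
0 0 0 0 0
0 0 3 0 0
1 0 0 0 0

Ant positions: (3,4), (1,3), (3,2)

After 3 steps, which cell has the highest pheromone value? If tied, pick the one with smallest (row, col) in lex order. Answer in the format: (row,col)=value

Step 1: ant0:(3,4)->N->(2,4) | ant1:(1,3)->N->(0,3) | ant2:(3,2)->N->(2,2)
  grid max=2 at (0,3)
Step 2: ant0:(2,4)->N->(1,4) | ant1:(0,3)->E->(0,4) | ant2:(2,2)->S->(3,2)
  grid max=3 at (0,4)
Step 3: ant0:(1,4)->N->(0,4) | ant1:(0,4)->S->(1,4) | ant2:(3,2)->N->(2,2)
  grid max=4 at (0,4)
Final grid:
  0 0 0 0 4
  0 0 0 0 2
  0 0 1 0 0
  0 0 2 0 0
  0 0 0 0 0
Max pheromone 4 at (0,4)

Answer: (0,4)=4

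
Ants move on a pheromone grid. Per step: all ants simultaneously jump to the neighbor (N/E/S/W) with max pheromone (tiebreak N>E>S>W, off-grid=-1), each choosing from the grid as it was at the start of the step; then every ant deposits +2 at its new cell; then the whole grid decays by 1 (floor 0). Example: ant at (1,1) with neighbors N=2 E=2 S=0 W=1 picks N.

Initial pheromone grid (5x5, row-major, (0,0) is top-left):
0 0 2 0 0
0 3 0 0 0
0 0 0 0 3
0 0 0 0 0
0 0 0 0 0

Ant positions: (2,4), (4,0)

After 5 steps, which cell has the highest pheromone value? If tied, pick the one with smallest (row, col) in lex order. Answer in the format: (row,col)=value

Answer: (2,4)=2

Derivation:
Step 1: ant0:(2,4)->N->(1,4) | ant1:(4,0)->N->(3,0)
  grid max=2 at (1,1)
Step 2: ant0:(1,4)->S->(2,4) | ant1:(3,0)->N->(2,0)
  grid max=3 at (2,4)
Step 3: ant0:(2,4)->N->(1,4) | ant1:(2,0)->N->(1,0)
  grid max=2 at (2,4)
Step 4: ant0:(1,4)->S->(2,4) | ant1:(1,0)->N->(0,0)
  grid max=3 at (2,4)
Step 5: ant0:(2,4)->N->(1,4) | ant1:(0,0)->E->(0,1)
  grid max=2 at (2,4)
Final grid:
  0 1 0 0 0
  0 0 0 0 1
  0 0 0 0 2
  0 0 0 0 0
  0 0 0 0 0
Max pheromone 2 at (2,4)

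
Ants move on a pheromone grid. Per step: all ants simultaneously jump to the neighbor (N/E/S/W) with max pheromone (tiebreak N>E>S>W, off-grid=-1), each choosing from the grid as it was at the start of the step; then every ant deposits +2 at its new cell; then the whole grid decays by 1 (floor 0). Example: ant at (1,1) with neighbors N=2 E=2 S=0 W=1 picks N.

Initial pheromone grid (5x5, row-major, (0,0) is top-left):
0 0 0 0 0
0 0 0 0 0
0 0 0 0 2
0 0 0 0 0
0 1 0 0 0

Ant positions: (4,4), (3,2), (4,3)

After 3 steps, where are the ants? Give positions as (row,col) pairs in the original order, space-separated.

Step 1: ant0:(4,4)->N->(3,4) | ant1:(3,2)->N->(2,2) | ant2:(4,3)->N->(3,3)
  grid max=1 at (2,2)
Step 2: ant0:(3,4)->N->(2,4) | ant1:(2,2)->N->(1,2) | ant2:(3,3)->E->(3,4)
  grid max=2 at (2,4)
Step 3: ant0:(2,4)->S->(3,4) | ant1:(1,2)->N->(0,2) | ant2:(3,4)->N->(2,4)
  grid max=3 at (2,4)

(3,4) (0,2) (2,4)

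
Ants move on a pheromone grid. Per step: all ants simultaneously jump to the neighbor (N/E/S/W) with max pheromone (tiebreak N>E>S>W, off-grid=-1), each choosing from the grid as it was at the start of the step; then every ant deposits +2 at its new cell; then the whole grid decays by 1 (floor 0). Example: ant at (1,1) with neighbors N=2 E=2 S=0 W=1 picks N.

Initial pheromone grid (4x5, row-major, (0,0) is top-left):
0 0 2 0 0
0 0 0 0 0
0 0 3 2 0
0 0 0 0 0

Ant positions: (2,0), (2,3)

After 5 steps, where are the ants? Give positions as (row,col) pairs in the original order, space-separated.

Step 1: ant0:(2,0)->N->(1,0) | ant1:(2,3)->W->(2,2)
  grid max=4 at (2,2)
Step 2: ant0:(1,0)->N->(0,0) | ant1:(2,2)->E->(2,3)
  grid max=3 at (2,2)
Step 3: ant0:(0,0)->E->(0,1) | ant1:(2,3)->W->(2,2)
  grid max=4 at (2,2)
Step 4: ant0:(0,1)->E->(0,2) | ant1:(2,2)->E->(2,3)
  grid max=3 at (2,2)
Step 5: ant0:(0,2)->E->(0,3) | ant1:(2,3)->W->(2,2)
  grid max=4 at (2,2)

(0,3) (2,2)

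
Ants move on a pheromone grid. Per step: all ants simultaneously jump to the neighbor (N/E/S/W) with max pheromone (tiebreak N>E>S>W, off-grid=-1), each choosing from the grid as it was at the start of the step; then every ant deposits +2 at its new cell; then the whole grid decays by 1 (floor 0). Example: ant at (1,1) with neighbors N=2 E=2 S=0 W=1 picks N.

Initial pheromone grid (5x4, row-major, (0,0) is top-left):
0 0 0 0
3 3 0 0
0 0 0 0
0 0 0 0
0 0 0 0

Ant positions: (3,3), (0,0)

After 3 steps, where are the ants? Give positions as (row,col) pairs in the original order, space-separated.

Step 1: ant0:(3,3)->N->(2,3) | ant1:(0,0)->S->(1,0)
  grid max=4 at (1,0)
Step 2: ant0:(2,3)->N->(1,3) | ant1:(1,0)->E->(1,1)
  grid max=3 at (1,0)
Step 3: ant0:(1,3)->N->(0,3) | ant1:(1,1)->W->(1,0)
  grid max=4 at (1,0)

(0,3) (1,0)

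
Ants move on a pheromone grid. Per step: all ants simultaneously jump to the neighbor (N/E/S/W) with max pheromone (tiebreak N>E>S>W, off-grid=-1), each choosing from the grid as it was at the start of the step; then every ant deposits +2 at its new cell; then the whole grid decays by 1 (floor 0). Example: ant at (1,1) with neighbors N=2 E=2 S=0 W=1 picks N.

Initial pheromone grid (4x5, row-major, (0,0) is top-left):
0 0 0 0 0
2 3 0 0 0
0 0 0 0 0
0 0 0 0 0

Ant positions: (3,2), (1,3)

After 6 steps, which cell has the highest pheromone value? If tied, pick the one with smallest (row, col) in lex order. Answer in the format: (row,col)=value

Answer: (0,1)=1

Derivation:
Step 1: ant0:(3,2)->N->(2,2) | ant1:(1,3)->N->(0,3)
  grid max=2 at (1,1)
Step 2: ant0:(2,2)->N->(1,2) | ant1:(0,3)->E->(0,4)
  grid max=1 at (0,4)
Step 3: ant0:(1,2)->W->(1,1) | ant1:(0,4)->S->(1,4)
  grid max=2 at (1,1)
Step 4: ant0:(1,1)->N->(0,1) | ant1:(1,4)->N->(0,4)
  grid max=1 at (0,1)
Step 5: ant0:(0,1)->S->(1,1) | ant1:(0,4)->S->(1,4)
  grid max=2 at (1,1)
Step 6: ant0:(1,1)->N->(0,1) | ant1:(1,4)->N->(0,4)
  grid max=1 at (0,1)
Final grid:
  0 1 0 0 1
  0 1 0 0 0
  0 0 0 0 0
  0 0 0 0 0
Max pheromone 1 at (0,1)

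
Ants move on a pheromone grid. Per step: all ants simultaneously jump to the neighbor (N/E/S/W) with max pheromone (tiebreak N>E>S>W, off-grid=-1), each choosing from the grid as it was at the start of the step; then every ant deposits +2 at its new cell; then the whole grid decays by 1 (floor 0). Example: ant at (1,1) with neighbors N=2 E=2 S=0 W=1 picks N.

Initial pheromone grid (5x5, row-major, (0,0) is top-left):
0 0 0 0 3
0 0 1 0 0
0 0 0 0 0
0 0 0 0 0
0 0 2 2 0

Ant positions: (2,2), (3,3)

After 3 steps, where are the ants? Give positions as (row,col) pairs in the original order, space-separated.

Step 1: ant0:(2,2)->N->(1,2) | ant1:(3,3)->S->(4,3)
  grid max=3 at (4,3)
Step 2: ant0:(1,2)->N->(0,2) | ant1:(4,3)->W->(4,2)
  grid max=2 at (4,2)
Step 3: ant0:(0,2)->S->(1,2) | ant1:(4,2)->E->(4,3)
  grid max=3 at (4,3)

(1,2) (4,3)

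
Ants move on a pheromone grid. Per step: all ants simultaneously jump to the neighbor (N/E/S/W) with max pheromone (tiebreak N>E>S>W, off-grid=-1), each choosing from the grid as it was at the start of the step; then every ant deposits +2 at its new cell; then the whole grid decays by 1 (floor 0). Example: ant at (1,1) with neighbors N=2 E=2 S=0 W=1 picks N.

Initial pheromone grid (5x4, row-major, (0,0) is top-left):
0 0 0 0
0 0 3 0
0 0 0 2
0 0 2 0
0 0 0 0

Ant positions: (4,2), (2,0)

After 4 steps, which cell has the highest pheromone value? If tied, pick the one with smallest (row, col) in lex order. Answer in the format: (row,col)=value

Answer: (3,2)=2

Derivation:
Step 1: ant0:(4,2)->N->(3,2) | ant1:(2,0)->N->(1,0)
  grid max=3 at (3,2)
Step 2: ant0:(3,2)->N->(2,2) | ant1:(1,0)->N->(0,0)
  grid max=2 at (3,2)
Step 3: ant0:(2,2)->S->(3,2) | ant1:(0,0)->E->(0,1)
  grid max=3 at (3,2)
Step 4: ant0:(3,2)->N->(2,2) | ant1:(0,1)->E->(0,2)
  grid max=2 at (3,2)
Final grid:
  0 0 1 0
  0 0 0 0
  0 0 1 0
  0 0 2 0
  0 0 0 0
Max pheromone 2 at (3,2)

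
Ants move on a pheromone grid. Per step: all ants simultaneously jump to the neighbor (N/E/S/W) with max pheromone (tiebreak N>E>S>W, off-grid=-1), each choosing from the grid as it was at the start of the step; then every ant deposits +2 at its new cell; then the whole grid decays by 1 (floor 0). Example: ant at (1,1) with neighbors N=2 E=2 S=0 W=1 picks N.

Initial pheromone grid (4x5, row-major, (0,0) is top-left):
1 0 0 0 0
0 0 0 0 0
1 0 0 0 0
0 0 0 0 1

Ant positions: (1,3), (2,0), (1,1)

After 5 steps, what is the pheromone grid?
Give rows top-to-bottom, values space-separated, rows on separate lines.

After step 1: ants at (0,3),(1,0),(0,1)
  0 1 0 1 0
  1 0 0 0 0
  0 0 0 0 0
  0 0 0 0 0
After step 2: ants at (0,4),(0,0),(0,2)
  1 0 1 0 1
  0 0 0 0 0
  0 0 0 0 0
  0 0 0 0 0
After step 3: ants at (1,4),(0,1),(0,3)
  0 1 0 1 0
  0 0 0 0 1
  0 0 0 0 0
  0 0 0 0 0
After step 4: ants at (0,4),(0,2),(0,4)
  0 0 1 0 3
  0 0 0 0 0
  0 0 0 0 0
  0 0 0 0 0
After step 5: ants at (1,4),(0,3),(1,4)
  0 0 0 1 2
  0 0 0 0 3
  0 0 0 0 0
  0 0 0 0 0

0 0 0 1 2
0 0 0 0 3
0 0 0 0 0
0 0 0 0 0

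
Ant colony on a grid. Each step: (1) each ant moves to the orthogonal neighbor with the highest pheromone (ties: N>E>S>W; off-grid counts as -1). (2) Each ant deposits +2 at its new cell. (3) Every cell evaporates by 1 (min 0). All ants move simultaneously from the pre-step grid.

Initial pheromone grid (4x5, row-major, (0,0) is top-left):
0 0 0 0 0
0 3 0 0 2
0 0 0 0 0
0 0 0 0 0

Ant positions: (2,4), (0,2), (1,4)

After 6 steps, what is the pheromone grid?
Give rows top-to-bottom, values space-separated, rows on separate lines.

After step 1: ants at (1,4),(0,3),(0,4)
  0 0 0 1 1
  0 2 0 0 3
  0 0 0 0 0
  0 0 0 0 0
After step 2: ants at (0,4),(0,4),(1,4)
  0 0 0 0 4
  0 1 0 0 4
  0 0 0 0 0
  0 0 0 0 0
After step 3: ants at (1,4),(1,4),(0,4)
  0 0 0 0 5
  0 0 0 0 7
  0 0 0 0 0
  0 0 0 0 0
After step 4: ants at (0,4),(0,4),(1,4)
  0 0 0 0 8
  0 0 0 0 8
  0 0 0 0 0
  0 0 0 0 0
After step 5: ants at (1,4),(1,4),(0,4)
  0 0 0 0 9
  0 0 0 0 11
  0 0 0 0 0
  0 0 0 0 0
After step 6: ants at (0,4),(0,4),(1,4)
  0 0 0 0 12
  0 0 0 0 12
  0 0 0 0 0
  0 0 0 0 0

0 0 0 0 12
0 0 0 0 12
0 0 0 0 0
0 0 0 0 0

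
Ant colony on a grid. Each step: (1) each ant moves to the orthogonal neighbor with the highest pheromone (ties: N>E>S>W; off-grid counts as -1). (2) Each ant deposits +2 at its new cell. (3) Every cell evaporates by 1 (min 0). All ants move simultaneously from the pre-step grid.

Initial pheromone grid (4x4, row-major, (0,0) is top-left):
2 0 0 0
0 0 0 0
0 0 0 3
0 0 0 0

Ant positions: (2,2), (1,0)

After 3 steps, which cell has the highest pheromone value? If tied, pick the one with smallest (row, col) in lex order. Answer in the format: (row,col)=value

Step 1: ant0:(2,2)->E->(2,3) | ant1:(1,0)->N->(0,0)
  grid max=4 at (2,3)
Step 2: ant0:(2,3)->N->(1,3) | ant1:(0,0)->E->(0,1)
  grid max=3 at (2,3)
Step 3: ant0:(1,3)->S->(2,3) | ant1:(0,1)->W->(0,0)
  grid max=4 at (2,3)
Final grid:
  3 0 0 0
  0 0 0 0
  0 0 0 4
  0 0 0 0
Max pheromone 4 at (2,3)

Answer: (2,3)=4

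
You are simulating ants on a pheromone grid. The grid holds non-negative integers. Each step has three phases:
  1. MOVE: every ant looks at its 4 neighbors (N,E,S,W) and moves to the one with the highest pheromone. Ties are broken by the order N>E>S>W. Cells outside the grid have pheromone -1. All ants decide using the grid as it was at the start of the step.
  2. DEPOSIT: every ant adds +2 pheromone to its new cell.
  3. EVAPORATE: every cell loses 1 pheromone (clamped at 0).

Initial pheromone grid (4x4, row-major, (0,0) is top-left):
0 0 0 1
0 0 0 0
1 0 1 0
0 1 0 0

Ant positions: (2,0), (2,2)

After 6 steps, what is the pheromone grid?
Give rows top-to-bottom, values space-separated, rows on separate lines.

After step 1: ants at (1,0),(1,2)
  0 0 0 0
  1 0 1 0
  0 0 0 0
  0 0 0 0
After step 2: ants at (0,0),(0,2)
  1 0 1 0
  0 0 0 0
  0 0 0 0
  0 0 0 0
After step 3: ants at (0,1),(0,3)
  0 1 0 1
  0 0 0 0
  0 0 0 0
  0 0 0 0
After step 4: ants at (0,2),(1,3)
  0 0 1 0
  0 0 0 1
  0 0 0 0
  0 0 0 0
After step 5: ants at (0,3),(0,3)
  0 0 0 3
  0 0 0 0
  0 0 0 0
  0 0 0 0
After step 6: ants at (1,3),(1,3)
  0 0 0 2
  0 0 0 3
  0 0 0 0
  0 0 0 0

0 0 0 2
0 0 0 3
0 0 0 0
0 0 0 0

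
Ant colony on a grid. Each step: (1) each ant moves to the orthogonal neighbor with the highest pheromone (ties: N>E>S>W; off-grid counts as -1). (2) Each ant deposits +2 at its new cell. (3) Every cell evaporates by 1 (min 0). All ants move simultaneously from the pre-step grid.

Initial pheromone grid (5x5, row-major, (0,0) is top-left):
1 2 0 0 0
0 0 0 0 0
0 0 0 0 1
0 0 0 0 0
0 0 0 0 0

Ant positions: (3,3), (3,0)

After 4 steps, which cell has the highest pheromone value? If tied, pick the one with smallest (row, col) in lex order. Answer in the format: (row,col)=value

Answer: (0,1)=1

Derivation:
Step 1: ant0:(3,3)->N->(2,3) | ant1:(3,0)->N->(2,0)
  grid max=1 at (0,1)
Step 2: ant0:(2,3)->N->(1,3) | ant1:(2,0)->N->(1,0)
  grid max=1 at (1,0)
Step 3: ant0:(1,3)->N->(0,3) | ant1:(1,0)->N->(0,0)
  grid max=1 at (0,0)
Step 4: ant0:(0,3)->E->(0,4) | ant1:(0,0)->E->(0,1)
  grid max=1 at (0,1)
Final grid:
  0 1 0 0 1
  0 0 0 0 0
  0 0 0 0 0
  0 0 0 0 0
  0 0 0 0 0
Max pheromone 1 at (0,1)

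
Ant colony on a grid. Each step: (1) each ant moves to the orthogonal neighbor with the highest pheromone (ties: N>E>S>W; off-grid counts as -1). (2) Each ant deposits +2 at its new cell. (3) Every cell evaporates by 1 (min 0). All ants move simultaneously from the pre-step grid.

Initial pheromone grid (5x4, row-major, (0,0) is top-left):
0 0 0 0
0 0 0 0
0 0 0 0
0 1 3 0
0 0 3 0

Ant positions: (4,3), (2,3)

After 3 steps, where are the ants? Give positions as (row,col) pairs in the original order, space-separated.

Step 1: ant0:(4,3)->W->(4,2) | ant1:(2,3)->N->(1,3)
  grid max=4 at (4,2)
Step 2: ant0:(4,2)->N->(3,2) | ant1:(1,3)->N->(0,3)
  grid max=3 at (3,2)
Step 3: ant0:(3,2)->S->(4,2) | ant1:(0,3)->S->(1,3)
  grid max=4 at (4,2)

(4,2) (1,3)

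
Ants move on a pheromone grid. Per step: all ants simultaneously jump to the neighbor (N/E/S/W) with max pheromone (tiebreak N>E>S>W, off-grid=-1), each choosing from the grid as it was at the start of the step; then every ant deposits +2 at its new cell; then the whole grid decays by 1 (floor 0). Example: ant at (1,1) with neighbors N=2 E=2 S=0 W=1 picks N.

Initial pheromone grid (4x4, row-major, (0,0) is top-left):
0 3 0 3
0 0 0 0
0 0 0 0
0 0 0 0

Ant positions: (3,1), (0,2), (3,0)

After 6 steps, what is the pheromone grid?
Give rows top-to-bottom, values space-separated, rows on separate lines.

After step 1: ants at (2,1),(0,3),(2,0)
  0 2 0 4
  0 0 0 0
  1 1 0 0
  0 0 0 0
After step 2: ants at (2,0),(1,3),(2,1)
  0 1 0 3
  0 0 0 1
  2 2 0 0
  0 0 0 0
After step 3: ants at (2,1),(0,3),(2,0)
  0 0 0 4
  0 0 0 0
  3 3 0 0
  0 0 0 0
After step 4: ants at (2,0),(1,3),(2,1)
  0 0 0 3
  0 0 0 1
  4 4 0 0
  0 0 0 0
After step 5: ants at (2,1),(0,3),(2,0)
  0 0 0 4
  0 0 0 0
  5 5 0 0
  0 0 0 0
After step 6: ants at (2,0),(1,3),(2,1)
  0 0 0 3
  0 0 0 1
  6 6 0 0
  0 0 0 0

0 0 0 3
0 0 0 1
6 6 0 0
0 0 0 0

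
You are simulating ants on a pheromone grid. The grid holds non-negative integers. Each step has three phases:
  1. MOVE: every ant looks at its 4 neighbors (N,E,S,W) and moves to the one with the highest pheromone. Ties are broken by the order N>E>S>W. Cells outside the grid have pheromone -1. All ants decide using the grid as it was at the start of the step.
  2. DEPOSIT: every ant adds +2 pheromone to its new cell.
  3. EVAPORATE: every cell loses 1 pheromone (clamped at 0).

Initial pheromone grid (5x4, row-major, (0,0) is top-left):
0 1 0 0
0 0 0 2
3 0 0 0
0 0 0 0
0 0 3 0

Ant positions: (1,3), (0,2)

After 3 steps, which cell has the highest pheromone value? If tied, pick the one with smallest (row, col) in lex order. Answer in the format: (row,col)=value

Step 1: ant0:(1,3)->N->(0,3) | ant1:(0,2)->W->(0,1)
  grid max=2 at (0,1)
Step 2: ant0:(0,3)->S->(1,3) | ant1:(0,1)->E->(0,2)
  grid max=2 at (1,3)
Step 3: ant0:(1,3)->N->(0,3) | ant1:(0,2)->W->(0,1)
  grid max=2 at (0,1)
Final grid:
  0 2 0 1
  0 0 0 1
  0 0 0 0
  0 0 0 0
  0 0 0 0
Max pheromone 2 at (0,1)

Answer: (0,1)=2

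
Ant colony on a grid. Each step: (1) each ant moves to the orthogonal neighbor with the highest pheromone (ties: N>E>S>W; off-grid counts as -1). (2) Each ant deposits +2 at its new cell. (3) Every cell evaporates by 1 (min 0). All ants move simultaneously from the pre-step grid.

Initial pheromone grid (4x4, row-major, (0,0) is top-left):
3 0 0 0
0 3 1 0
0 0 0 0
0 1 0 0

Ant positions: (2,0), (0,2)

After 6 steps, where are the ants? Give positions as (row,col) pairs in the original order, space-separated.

Step 1: ant0:(2,0)->N->(1,0) | ant1:(0,2)->S->(1,2)
  grid max=2 at (0,0)
Step 2: ant0:(1,0)->N->(0,0) | ant1:(1,2)->W->(1,1)
  grid max=3 at (0,0)
Step 3: ant0:(0,0)->E->(0,1) | ant1:(1,1)->E->(1,2)
  grid max=2 at (0,0)
Step 4: ant0:(0,1)->S->(1,1) | ant1:(1,2)->W->(1,1)
  grid max=5 at (1,1)
Step 5: ant0:(1,1)->E->(1,2) | ant1:(1,1)->E->(1,2)
  grid max=4 at (1,1)
Step 6: ant0:(1,2)->W->(1,1) | ant1:(1,2)->W->(1,1)
  grid max=7 at (1,1)

(1,1) (1,1)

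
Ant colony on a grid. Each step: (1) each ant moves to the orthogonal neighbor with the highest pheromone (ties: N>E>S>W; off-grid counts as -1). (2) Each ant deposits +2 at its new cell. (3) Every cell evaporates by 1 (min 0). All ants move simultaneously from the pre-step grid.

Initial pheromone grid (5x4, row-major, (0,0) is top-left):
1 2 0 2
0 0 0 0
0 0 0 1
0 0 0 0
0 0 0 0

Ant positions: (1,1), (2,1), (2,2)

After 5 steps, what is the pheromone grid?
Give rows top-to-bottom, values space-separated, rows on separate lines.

After step 1: ants at (0,1),(1,1),(2,3)
  0 3 0 1
  0 1 0 0
  0 0 0 2
  0 0 0 0
  0 0 0 0
After step 2: ants at (1,1),(0,1),(1,3)
  0 4 0 0
  0 2 0 1
  0 0 0 1
  0 0 0 0
  0 0 0 0
After step 3: ants at (0,1),(1,1),(2,3)
  0 5 0 0
  0 3 0 0
  0 0 0 2
  0 0 0 0
  0 0 0 0
After step 4: ants at (1,1),(0,1),(1,3)
  0 6 0 0
  0 4 0 1
  0 0 0 1
  0 0 0 0
  0 0 0 0
After step 5: ants at (0,1),(1,1),(2,3)
  0 7 0 0
  0 5 0 0
  0 0 0 2
  0 0 0 0
  0 0 0 0

0 7 0 0
0 5 0 0
0 0 0 2
0 0 0 0
0 0 0 0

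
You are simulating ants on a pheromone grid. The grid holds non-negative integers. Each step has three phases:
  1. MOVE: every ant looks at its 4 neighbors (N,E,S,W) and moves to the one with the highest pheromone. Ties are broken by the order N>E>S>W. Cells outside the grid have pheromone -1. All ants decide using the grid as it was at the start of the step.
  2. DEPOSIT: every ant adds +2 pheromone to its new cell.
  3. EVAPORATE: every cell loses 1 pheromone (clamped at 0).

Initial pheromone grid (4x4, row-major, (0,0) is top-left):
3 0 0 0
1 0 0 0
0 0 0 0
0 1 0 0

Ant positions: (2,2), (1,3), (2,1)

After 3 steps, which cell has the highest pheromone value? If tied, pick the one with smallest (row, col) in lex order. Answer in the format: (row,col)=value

Step 1: ant0:(2,2)->N->(1,2) | ant1:(1,3)->N->(0,3) | ant2:(2,1)->S->(3,1)
  grid max=2 at (0,0)
Step 2: ant0:(1,2)->N->(0,2) | ant1:(0,3)->S->(1,3) | ant2:(3,1)->N->(2,1)
  grid max=1 at (0,0)
Step 3: ant0:(0,2)->E->(0,3) | ant1:(1,3)->N->(0,3) | ant2:(2,1)->S->(3,1)
  grid max=3 at (0,3)
Final grid:
  0 0 0 3
  0 0 0 0
  0 0 0 0
  0 2 0 0
Max pheromone 3 at (0,3)

Answer: (0,3)=3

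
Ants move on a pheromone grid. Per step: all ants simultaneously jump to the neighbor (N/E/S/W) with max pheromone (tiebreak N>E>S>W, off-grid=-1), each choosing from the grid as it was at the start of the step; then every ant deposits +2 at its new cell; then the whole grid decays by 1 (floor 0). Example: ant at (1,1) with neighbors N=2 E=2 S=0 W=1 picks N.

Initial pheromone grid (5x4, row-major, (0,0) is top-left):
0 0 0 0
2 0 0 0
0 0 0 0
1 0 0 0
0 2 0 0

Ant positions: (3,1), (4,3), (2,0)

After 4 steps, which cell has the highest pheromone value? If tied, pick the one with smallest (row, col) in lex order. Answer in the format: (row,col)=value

Step 1: ant0:(3,1)->S->(4,1) | ant1:(4,3)->N->(3,3) | ant2:(2,0)->N->(1,0)
  grid max=3 at (1,0)
Step 2: ant0:(4,1)->N->(3,1) | ant1:(3,3)->N->(2,3) | ant2:(1,0)->N->(0,0)
  grid max=2 at (1,0)
Step 3: ant0:(3,1)->S->(4,1) | ant1:(2,3)->N->(1,3) | ant2:(0,0)->S->(1,0)
  grid max=3 at (1,0)
Step 4: ant0:(4,1)->N->(3,1) | ant1:(1,3)->N->(0,3) | ant2:(1,0)->N->(0,0)
  grid max=2 at (1,0)
Final grid:
  1 0 0 1
  2 0 0 0
  0 0 0 0
  0 1 0 0
  0 2 0 0
Max pheromone 2 at (1,0)

Answer: (1,0)=2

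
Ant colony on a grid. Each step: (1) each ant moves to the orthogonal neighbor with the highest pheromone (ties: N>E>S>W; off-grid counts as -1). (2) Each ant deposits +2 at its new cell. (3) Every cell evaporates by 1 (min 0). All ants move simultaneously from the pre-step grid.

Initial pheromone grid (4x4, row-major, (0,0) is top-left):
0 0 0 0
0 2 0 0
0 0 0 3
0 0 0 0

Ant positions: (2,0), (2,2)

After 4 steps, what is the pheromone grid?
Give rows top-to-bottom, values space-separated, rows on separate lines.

After step 1: ants at (1,0),(2,3)
  0 0 0 0
  1 1 0 0
  0 0 0 4
  0 0 0 0
After step 2: ants at (1,1),(1,3)
  0 0 0 0
  0 2 0 1
  0 0 0 3
  0 0 0 0
After step 3: ants at (0,1),(2,3)
  0 1 0 0
  0 1 0 0
  0 0 0 4
  0 0 0 0
After step 4: ants at (1,1),(1,3)
  0 0 0 0
  0 2 0 1
  0 0 0 3
  0 0 0 0

0 0 0 0
0 2 0 1
0 0 0 3
0 0 0 0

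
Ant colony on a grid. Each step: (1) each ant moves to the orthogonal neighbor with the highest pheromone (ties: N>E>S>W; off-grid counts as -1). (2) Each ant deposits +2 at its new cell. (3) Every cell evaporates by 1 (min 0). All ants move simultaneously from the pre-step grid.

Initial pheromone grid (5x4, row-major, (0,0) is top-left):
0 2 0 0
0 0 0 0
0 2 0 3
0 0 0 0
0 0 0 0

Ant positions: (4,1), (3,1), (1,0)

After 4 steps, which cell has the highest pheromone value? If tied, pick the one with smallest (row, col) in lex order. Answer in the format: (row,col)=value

Step 1: ant0:(4,1)->N->(3,1) | ant1:(3,1)->N->(2,1) | ant2:(1,0)->N->(0,0)
  grid max=3 at (2,1)
Step 2: ant0:(3,1)->N->(2,1) | ant1:(2,1)->S->(3,1) | ant2:(0,0)->E->(0,1)
  grid max=4 at (2,1)
Step 3: ant0:(2,1)->S->(3,1) | ant1:(3,1)->N->(2,1) | ant2:(0,1)->E->(0,2)
  grid max=5 at (2,1)
Step 4: ant0:(3,1)->N->(2,1) | ant1:(2,1)->S->(3,1) | ant2:(0,2)->W->(0,1)
  grid max=6 at (2,1)
Final grid:
  0 2 0 0
  0 0 0 0
  0 6 0 0
  0 4 0 0
  0 0 0 0
Max pheromone 6 at (2,1)

Answer: (2,1)=6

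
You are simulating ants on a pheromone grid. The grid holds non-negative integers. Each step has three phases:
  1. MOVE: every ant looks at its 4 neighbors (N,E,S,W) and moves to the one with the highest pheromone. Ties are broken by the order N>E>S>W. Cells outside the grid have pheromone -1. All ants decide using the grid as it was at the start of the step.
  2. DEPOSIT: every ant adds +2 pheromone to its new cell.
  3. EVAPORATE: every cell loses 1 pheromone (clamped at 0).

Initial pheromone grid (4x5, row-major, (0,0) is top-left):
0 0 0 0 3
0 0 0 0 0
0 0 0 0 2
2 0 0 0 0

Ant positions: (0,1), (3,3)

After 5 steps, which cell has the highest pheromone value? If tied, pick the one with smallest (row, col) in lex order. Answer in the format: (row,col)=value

Answer: (0,4)=4

Derivation:
Step 1: ant0:(0,1)->E->(0,2) | ant1:(3,3)->N->(2,3)
  grid max=2 at (0,4)
Step 2: ant0:(0,2)->E->(0,3) | ant1:(2,3)->E->(2,4)
  grid max=2 at (2,4)
Step 3: ant0:(0,3)->E->(0,4) | ant1:(2,4)->N->(1,4)
  grid max=2 at (0,4)
Step 4: ant0:(0,4)->S->(1,4) | ant1:(1,4)->N->(0,4)
  grid max=3 at (0,4)
Step 5: ant0:(1,4)->N->(0,4) | ant1:(0,4)->S->(1,4)
  grid max=4 at (0,4)
Final grid:
  0 0 0 0 4
  0 0 0 0 3
  0 0 0 0 0
  0 0 0 0 0
Max pheromone 4 at (0,4)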